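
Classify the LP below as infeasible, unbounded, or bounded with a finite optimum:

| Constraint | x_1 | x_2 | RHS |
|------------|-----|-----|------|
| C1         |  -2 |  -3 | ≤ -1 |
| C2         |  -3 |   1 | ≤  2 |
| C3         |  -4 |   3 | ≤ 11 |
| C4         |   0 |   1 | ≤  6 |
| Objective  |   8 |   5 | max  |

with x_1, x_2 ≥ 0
Feasible point: (0, 1) satisfies every constraint, so the LP is feasible.
Direction d = (1, 0): for each constraint row a, a·d ≤ 0 —
  (-2)(1) + (-3)(0) = -2 ≤ 0
  (-3)(1) + (1)(0) = -3 ≤ 0
  (-4)(1) + (3)(0) = -4 ≤ 0
  (0)(1) + (1)(0) = 0 ≤ 0
and d ≥ 0, so (0, 1) + t·d stays feasible for every t ≥ 0. Along this ray z = 8x_1 + 5x_2 changes by 8 per unit t, so z → +∞.

Unbounded: there is a feasible ray along which z → +∞.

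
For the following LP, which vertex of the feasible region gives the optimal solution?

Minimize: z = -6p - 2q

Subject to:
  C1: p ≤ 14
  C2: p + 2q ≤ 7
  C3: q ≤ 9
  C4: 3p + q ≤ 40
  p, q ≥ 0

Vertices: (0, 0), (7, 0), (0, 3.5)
Evaluating z = -6p - 2q at each vertex:
  (0, 0): z = 0
  (7, 0): z = -42
  (0, 3.5): z = -7

The smallest value is z = -42, attained at (7, 0).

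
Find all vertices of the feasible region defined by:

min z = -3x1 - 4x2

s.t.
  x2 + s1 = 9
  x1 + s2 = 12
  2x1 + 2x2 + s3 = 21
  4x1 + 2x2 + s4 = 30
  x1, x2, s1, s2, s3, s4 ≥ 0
Each vertex is the intersection of two constraint boundaries that also satisfies all remaining constraints:
  x1 = 0 and x2 = 0 → (0, 0)
  4x1 + 2x2 = 30 and x2 = 0 → (7.5, 0)
  2x1 + 2x2 = 21 and 4x1 + 2x2 = 30 → (4.5, 6)
  x2 = 9 and 2x1 + 2x2 = 21 → (1.5, 9)
  x2 = 9 and x1 = 0 → (0, 9)

Vertices: (0, 0), (7.5, 0), (4.5, 6), (1.5, 9), (0, 9)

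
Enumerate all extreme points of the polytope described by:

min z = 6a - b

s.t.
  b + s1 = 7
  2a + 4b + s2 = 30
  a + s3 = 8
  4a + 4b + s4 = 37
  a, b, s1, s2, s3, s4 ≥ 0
Each vertex is the intersection of two constraint boundaries that also satisfies all remaining constraints:
  a = 0 and b = 0 → (0, 0)
  a = 8 and b = 0 → (8, 0)
  a = 8 and 4a + 4b = 37 → (8, 1.25)
  2a + 4b = 30 and 4a + 4b = 37 → (3.5, 5.75)
  b = 7 and 2a + 4b = 30 → (1, 7)
  b = 7 and a = 0 → (0, 7)

Vertices: (0, 0), (8, 0), (8, 1.25), (3.5, 5.75), (1, 7), (0, 7)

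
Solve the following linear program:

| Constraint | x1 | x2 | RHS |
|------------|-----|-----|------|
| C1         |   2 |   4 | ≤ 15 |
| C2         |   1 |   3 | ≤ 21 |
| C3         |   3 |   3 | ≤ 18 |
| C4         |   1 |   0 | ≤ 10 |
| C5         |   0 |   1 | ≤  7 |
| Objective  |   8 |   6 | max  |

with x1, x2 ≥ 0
Each vertex is the intersection of two constraint boundaries that also satisfies all remaining constraints:
  x1 = 0 and x2 = 0 → (0, 0)
  3x1 + 3x2 = 18 and x2 = 0 → (6, 0)
  2x1 + 4x2 = 15 and 3x1 + 3x2 = 18 → (4.5, 1.5)
  2x1 + 4x2 = 15 and x1 = 0 → (0, 3.75)

Evaluating z = 8x1 + 6x2 at each vertex:
  (0, 0): z = 0
  (6, 0): z = 48
  (4.5, 1.5): z = 45
  (0, 3.75): z = 22.5

The maximum is at (6, 0) with z = 48.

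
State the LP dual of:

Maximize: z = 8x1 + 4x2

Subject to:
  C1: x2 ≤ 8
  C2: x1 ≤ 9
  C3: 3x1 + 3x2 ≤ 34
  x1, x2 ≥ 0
Minimize: z = 8y1 + 9y2 + 34y3

Subject to:
  C1: -y2 - 3y3 ≤ -8
  C2: -y1 - 3y3 ≤ -4
  y1, y2, y3 ≥ 0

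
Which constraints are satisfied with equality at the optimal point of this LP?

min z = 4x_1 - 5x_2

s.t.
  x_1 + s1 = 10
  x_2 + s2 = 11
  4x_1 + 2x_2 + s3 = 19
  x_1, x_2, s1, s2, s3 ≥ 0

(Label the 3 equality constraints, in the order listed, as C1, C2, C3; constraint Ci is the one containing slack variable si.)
Optimal: x_1 = 0, x_2 = 9.5
Slack at optimum:
  C1: slack = 10
  C2: slack = 1.5
  C3: slack = 0 (binding)
  x_1 ≥ 0: x_1 = 0 (binding)
  x_2 ≥ 0: x_2 = 9.5
Binding constraints: C3, x_1 ≥ 0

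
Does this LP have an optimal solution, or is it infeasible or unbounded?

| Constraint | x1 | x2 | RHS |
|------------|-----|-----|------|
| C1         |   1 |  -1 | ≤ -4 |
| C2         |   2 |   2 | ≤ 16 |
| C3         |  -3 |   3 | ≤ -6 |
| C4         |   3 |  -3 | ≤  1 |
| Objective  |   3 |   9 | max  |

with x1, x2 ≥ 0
C4 requires 3x1 - 3x2 ≤ 1, while C3 (-3x1 + 3x2 ≤ -6) is equivalent to 3x1 - 3x2 ≥ 6. Together they would need 6 ≤ 3x1 - 3x2 ≤ 1, which is impossible since 6 > 1. No point satisfies all constraints.

Infeasible — the constraint set is empty.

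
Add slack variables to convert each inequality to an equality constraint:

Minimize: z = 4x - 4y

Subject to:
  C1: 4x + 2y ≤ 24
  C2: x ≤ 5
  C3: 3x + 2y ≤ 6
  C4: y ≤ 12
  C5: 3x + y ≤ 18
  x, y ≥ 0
min z = 4x - 4y

s.t.
  4x + 2y + s1 = 24
  x + s2 = 5
  3x + 2y + s3 = 6
  y + s4 = 12
  3x + y + s5 = 18
  x, y, s1, s2, s3, s4, s5 ≥ 0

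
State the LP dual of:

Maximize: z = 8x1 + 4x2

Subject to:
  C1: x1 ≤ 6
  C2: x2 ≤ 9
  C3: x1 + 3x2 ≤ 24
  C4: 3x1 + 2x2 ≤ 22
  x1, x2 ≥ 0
Minimize: z = 6y1 + 9y2 + 24y3 + 22y4

Subject to:
  C1: -y1 - y3 - 3y4 ≤ -8
  C2: -y2 - 3y3 - 2y4 ≤ -4
  y1, y2, y3, y4 ≥ 0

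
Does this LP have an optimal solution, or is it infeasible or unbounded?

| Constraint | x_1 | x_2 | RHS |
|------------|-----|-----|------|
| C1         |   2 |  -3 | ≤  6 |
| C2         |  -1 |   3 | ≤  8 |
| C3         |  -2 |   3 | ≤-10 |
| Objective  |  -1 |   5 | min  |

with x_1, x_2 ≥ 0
C1 requires 2x_1 - 3x_2 ≤ 6, while C3 (-2x_1 + 3x_2 ≤ -10) is equivalent to 2x_1 - 3x_2 ≥ 10. Together they would need 10 ≤ 2x_1 - 3x_2 ≤ 6, which is impossible since 10 > 6. No point satisfies all constraints.

The feasible region is empty; the LP is infeasible.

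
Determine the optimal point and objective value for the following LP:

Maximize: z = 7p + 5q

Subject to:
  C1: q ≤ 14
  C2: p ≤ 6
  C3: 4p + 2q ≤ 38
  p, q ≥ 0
Each vertex is the intersection of two constraint boundaries that also satisfies all remaining constraints:
  p = 0 and q = 0 → (0, 0)
  p = 6 and q = 0 → (6, 0)
  p = 6 and 4p + 2q = 38 → (6, 7)
  q = 14 and 4p + 2q = 38 → (2.5, 14)
  q = 14 and p = 0 → (0, 14)

Evaluating z = 7p + 5q at each vertex:
  (0, 0): z = 0
  (6, 0): z = 42
  (6, 7): z = 77
  (2.5, 14): z = 87.5
  (0, 14): z = 70

The maximum is at (2.5, 14) with z = 87.5.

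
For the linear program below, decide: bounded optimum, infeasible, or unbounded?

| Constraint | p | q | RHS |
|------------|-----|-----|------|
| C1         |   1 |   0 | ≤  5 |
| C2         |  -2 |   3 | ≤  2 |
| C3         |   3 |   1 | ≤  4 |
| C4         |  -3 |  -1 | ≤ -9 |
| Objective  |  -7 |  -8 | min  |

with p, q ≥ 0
C3 requires 3p + q ≤ 4, while C4 (-3p - q ≤ -9) is equivalent to 3p + q ≥ 9. Together they would need 9 ≤ 3p + q ≤ 4, which is impossible since 9 > 4. No point satisfies all constraints.

Infeasible — the constraint set is empty.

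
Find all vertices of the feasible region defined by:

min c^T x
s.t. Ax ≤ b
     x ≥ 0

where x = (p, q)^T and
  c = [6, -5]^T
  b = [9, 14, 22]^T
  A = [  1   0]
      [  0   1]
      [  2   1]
Each vertex is the intersection of two constraint boundaries that also satisfies all remaining constraints:
  p = 0 and q = 0 → (0, 0)
  p = 9 and q = 0 → (9, 0)
  p = 9 and 2p + q = 22 → (9, 4)
  q = 14 and 2p + q = 22 → (4, 14)
  q = 14 and p = 0 → (0, 14)

Vertices: (0, 0), (9, 0), (9, 4), (4, 14), (0, 14)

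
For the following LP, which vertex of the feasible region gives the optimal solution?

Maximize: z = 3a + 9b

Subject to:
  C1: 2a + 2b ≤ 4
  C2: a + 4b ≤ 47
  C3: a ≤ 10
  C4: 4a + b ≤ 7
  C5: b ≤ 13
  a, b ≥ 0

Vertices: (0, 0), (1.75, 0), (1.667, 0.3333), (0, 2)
(0, 2) with z = 18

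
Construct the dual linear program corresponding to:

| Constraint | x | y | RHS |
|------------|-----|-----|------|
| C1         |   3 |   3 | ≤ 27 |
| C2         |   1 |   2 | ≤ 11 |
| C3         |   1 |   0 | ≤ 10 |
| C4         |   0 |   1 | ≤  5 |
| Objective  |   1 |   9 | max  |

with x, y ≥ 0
Minimize: z = 27y1 + 11y2 + 10y3 + 5y4

Subject to:
  C1: -3y1 - y2 - y3 ≤ -1
  C2: -3y1 - 2y2 - y4 ≤ -9
  y1, y2, y3, y4 ≥ 0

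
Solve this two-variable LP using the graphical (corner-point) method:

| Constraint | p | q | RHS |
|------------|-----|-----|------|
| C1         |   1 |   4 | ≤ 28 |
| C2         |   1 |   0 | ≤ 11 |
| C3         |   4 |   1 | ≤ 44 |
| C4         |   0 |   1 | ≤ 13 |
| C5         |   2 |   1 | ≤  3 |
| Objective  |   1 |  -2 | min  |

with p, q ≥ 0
Each vertex is the intersection of two constraint boundaries that also satisfies all remaining constraints:
  p = 0 and q = 0 → (0, 0)
  2p + q = 3 and q = 0 → (1.5, 0)
  2p + q = 3 and p = 0 → (0, 3)

Evaluating z = p - 2q at each vertex:
  (0, 0): z = 0
  (1.5, 0): z = 1.5
  (0, 3): z = -6

The minimum is at (0, 3) with z = -6.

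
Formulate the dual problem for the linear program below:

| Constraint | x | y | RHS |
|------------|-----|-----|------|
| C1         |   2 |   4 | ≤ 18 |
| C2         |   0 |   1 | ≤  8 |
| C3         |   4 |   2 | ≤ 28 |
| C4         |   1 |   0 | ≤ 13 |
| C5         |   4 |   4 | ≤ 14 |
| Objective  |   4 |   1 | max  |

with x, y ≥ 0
Minimize: z = 18y1 + 8y2 + 28y3 + 13y4 + 14y5

Subject to:
  C1: -2y1 - 4y3 - y4 - 4y5 ≤ -4
  C2: -4y1 - y2 - 2y3 - 4y5 ≤ -1
  y1, y2, y3, y4, y5 ≥ 0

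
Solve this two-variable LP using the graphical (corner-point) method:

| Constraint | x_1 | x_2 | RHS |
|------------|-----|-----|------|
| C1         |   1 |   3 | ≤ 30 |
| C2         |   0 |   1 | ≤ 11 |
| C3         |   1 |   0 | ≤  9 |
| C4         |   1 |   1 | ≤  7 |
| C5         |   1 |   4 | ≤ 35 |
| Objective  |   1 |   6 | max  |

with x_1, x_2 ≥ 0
Each vertex is the intersection of two constraint boundaries that also satisfies all remaining constraints:
  x_1 = 0 and x_2 = 0 → (0, 0)
  x_1 + x_2 = 7 and x_2 = 0 → (7, 0)
  x_1 + x_2 = 7 and x_1 = 0 → (0, 7)

Evaluating z = x_1 + 6x_2 at each vertex:
  (0, 0): z = 0
  (7, 0): z = 7
  (0, 7): z = 42

The maximum is at (0, 7) with z = 42.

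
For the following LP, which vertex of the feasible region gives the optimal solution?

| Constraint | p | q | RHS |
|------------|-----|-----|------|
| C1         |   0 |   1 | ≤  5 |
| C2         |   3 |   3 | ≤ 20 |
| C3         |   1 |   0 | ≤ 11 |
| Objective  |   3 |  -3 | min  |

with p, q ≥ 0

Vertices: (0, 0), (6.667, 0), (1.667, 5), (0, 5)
(0, 5) with z = -15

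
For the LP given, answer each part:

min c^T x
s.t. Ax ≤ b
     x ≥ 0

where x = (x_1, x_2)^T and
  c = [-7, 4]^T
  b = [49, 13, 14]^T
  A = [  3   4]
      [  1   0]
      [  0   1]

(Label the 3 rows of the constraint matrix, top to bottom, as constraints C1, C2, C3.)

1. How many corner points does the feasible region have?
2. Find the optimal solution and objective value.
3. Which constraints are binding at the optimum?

1. 4
2. x_1 = 13, x_2 = 0, z = -91
3. C2, x_2 ≥ 0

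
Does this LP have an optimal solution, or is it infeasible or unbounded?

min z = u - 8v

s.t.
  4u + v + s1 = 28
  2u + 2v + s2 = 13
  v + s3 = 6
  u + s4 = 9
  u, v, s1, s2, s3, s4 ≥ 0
The point (0, 6) satisfies every constraint, so the LP is feasible; the constraints give u ≤ 9 and v ≤ 6, which with u, v ≥ 0 keep the feasible region inside a bounded box. A feasible, bounded LP attains a finite optimum at a vertex.

Evaluating z = u - 8v at each vertex:
  (0, 0): z = 0
  (6.5, 0): z = 6.5
  (0.5, 6): z = -47.5
  (0, 6): z = -48

Feasible with finite optimum z* = -48 at (0, 6).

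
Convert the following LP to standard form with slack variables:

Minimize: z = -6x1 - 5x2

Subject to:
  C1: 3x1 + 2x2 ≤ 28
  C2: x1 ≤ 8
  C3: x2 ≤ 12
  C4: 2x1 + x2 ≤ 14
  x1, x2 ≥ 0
min z = -6x1 - 5x2

s.t.
  3x1 + 2x2 + s1 = 28
  x1 + s2 = 8
  x2 + s3 = 12
  2x1 + x2 + s4 = 14
  x1, x2, s1, s2, s3, s4 ≥ 0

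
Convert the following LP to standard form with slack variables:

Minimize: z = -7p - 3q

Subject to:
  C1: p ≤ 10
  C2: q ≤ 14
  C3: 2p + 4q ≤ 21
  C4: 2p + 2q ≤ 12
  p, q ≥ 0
min z = -7p - 3q

s.t.
  p + s1 = 10
  q + s2 = 14
  2p + 4q + s3 = 21
  2p + 2q + s4 = 12
  p, q, s1, s2, s3, s4 ≥ 0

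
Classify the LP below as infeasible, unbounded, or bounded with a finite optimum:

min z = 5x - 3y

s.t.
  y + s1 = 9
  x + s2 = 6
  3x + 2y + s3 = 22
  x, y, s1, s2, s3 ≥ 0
The point (0, 9) satisfies every constraint, so the LP is feasible; the constraints give x ≤ 6 and y ≤ 9, which with x, y ≥ 0 keep the feasible region inside a bounded box. A feasible, bounded LP attains a finite optimum at a vertex.

Evaluating z = 5x - 3y at each vertex:
  (0, 0): z = 0
  (6, 0): z = 30
  (6, 2): z = 24
  (1.333, 9): z = -20.33
  (0, 9): z = -27

The LP has an optimal solution: (0, 9) with z = -27.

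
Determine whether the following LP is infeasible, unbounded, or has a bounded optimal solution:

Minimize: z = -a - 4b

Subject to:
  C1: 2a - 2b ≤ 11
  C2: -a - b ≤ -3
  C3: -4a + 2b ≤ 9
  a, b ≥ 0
Feasible point: (0, 3) satisfies every constraint, so the LP is feasible.
Direction d = (1, 1): for each constraint row a, a·d ≤ 0 —
  (2)(1) + (-2)(1) = 0 ≤ 0
  (-1)(1) + (-1)(1) = -2 ≤ 0
  (-4)(1) + (2)(1) = -2 ≤ 0
and d ≥ 0, so (0, 3) + t·d stays feasible for every t ≥ 0. Along this ray z = -a - 4b changes by -5 per unit t, so z → −∞.

The LP is unbounded; z can be made arbitrarily small.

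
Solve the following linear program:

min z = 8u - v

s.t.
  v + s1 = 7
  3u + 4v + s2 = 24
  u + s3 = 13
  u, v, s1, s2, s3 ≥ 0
Each vertex is the intersection of two constraint boundaries that also satisfies all remaining constraints:
  u = 0 and v = 0 → (0, 0)
  3u + 4v = 24 and v = 0 → (8, 0)
  3u + 4v = 24 and u = 0 → (0, 6)

Evaluating z = 8u - v at each vertex:
  (0, 0): z = 0
  (8, 0): z = 64
  (0, 6): z = -6

The minimum is at (0, 6) with z = -6.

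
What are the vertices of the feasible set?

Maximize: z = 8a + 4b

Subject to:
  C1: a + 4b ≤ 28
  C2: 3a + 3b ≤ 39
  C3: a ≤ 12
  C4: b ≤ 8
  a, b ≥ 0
Each vertex is the intersection of two constraint boundaries that also satisfies all remaining constraints:
  a = 0 and b = 0 → (0, 0)
  a = 12 and b = 0 → (12, 0)
  3a + 3b = 39 and a = 12 → (12, 1)
  a + 4b = 28 and 3a + 3b = 39 → (8, 5)
  a + 4b = 28 and a = 0 → (0, 7)

Vertices: (0, 0), (12, 0), (12, 1), (8, 5), (0, 7)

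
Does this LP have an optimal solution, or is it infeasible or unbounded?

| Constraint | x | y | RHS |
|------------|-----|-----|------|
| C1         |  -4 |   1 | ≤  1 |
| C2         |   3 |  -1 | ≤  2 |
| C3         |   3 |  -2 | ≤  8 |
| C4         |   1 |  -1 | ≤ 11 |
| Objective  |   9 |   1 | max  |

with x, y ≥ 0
Feasible point: (0, 0) satisfies every constraint, so the LP is feasible.
Direction d = (1, 4): for each constraint row a, a·d ≤ 0 —
  (-4)(1) + (1)(4) = 0 ≤ 0
  (3)(1) + (-1)(4) = -1 ≤ 0
  (3)(1) + (-2)(4) = -5 ≤ 0
  (1)(1) + (-1)(4) = -3 ≤ 0
and d ≥ 0, so (0, 0) + t·d stays feasible for every t ≥ 0. Along this ray z = 9x + y changes by 13 per unit t, so z → +∞.

Unbounded: there is a feasible ray along which z → +∞.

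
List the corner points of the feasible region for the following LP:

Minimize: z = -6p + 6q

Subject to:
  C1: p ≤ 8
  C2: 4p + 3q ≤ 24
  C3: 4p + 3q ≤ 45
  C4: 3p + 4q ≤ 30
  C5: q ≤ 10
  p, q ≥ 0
Each vertex is the intersection of two constraint boundaries that also satisfies all remaining constraints:
  p = 0 and q = 0 → (0, 0)
  4p + 3q = 24 and q = 0 → (6, 0)
  4p + 3q = 24 and 3p + 4q = 30 → (0.8571, 6.857)
  3p + 4q = 30 and p = 0 → (0, 7.5)

Vertices: (0, 0), (6, 0), (0.8571, 6.857), (0, 7.5)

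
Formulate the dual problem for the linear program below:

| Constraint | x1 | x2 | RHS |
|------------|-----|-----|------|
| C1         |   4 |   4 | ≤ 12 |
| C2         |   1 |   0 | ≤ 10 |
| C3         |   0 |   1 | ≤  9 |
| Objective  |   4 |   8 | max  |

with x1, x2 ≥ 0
Minimize: z = 12y1 + 10y2 + 9y3

Subject to:
  C1: -4y1 - y2 ≤ -4
  C2: -4y1 - y3 ≤ -8
  y1, y2, y3 ≥ 0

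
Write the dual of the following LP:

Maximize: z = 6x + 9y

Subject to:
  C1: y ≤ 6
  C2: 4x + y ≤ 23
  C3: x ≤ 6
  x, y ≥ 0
Minimize: z = 6y1 + 23y2 + 6y3

Subject to:
  C1: -4y2 - y3 ≤ -6
  C2: -y1 - y2 ≤ -9
  y1, y2, y3 ≥ 0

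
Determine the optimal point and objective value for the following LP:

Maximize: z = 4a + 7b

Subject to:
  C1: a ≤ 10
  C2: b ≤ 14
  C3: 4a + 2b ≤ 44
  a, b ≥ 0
a = 4, b = 14, z = 114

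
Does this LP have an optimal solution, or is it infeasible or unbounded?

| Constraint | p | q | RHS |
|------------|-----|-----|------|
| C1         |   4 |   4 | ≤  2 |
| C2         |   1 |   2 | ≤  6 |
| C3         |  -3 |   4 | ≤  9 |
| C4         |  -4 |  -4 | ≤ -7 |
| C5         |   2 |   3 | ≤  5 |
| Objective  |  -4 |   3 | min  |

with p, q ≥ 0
C1 requires 4p + 4q ≤ 2, while C4 (-4p - 4q ≤ -7) is equivalent to 4p + 4q ≥ 7. Together they would need 7 ≤ 4p + 4q ≤ 2, which is impossible since 7 > 2. No point satisfies all constraints.

The feasible region is empty; the LP is infeasible.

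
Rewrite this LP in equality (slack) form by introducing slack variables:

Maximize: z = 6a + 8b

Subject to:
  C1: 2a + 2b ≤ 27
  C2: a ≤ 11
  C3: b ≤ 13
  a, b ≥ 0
max z = 6a + 8b

s.t.
  2a + 2b + s1 = 27
  a + s2 = 11
  b + s3 = 13
  a, b, s1, s2, s3 ≥ 0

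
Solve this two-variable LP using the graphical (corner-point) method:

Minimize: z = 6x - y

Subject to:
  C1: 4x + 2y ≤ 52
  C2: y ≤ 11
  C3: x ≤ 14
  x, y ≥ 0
Each vertex is the intersection of two constraint boundaries that also satisfies all remaining constraints:
  x = 0 and y = 0 → (0, 0)
  4x + 2y = 52 and y = 0 → (13, 0)
  4x + 2y = 52 and y = 11 → (7.5, 11)
  y = 11 and x = 0 → (0, 11)

Evaluating z = 6x - y at each vertex:
  (0, 0): z = 0
  (13, 0): z = 78
  (7.5, 11): z = 34
  (0, 11): z = -11

The minimum is at (0, 11) with z = -11.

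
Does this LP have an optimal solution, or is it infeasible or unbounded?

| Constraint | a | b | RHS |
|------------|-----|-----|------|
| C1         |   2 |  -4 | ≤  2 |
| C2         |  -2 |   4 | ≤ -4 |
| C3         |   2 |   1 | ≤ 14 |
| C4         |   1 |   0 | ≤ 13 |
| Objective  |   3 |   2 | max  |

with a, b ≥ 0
C1 requires 2a - 4b ≤ 2, while C2 (-2a + 4b ≤ -4) is equivalent to 2a - 4b ≥ 4. Together they would need 4 ≤ 2a - 4b ≤ 2, which is impossible since 4 > 2. No point satisfies all constraints.

Infeasible: no point satisfies all constraints simultaneously.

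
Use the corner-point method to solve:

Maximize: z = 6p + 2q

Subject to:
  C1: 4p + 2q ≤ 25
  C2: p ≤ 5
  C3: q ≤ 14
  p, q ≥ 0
Each vertex is the intersection of two constraint boundaries that also satisfies all remaining constraints:
  p = 0 and q = 0 → (0, 0)
  p = 5 and q = 0 → (5, 0)
  4p + 2q = 25 and p = 5 → (5, 2.5)
  4p + 2q = 25 and p = 0 → (0, 12.5)

Evaluating z = 6p + 2q at each vertex:
  (0, 0): z = 0
  (5, 0): z = 30
  (5, 2.5): z = 35
  (0, 12.5): z = 25

The maximum is at (5, 2.5) with z = 35.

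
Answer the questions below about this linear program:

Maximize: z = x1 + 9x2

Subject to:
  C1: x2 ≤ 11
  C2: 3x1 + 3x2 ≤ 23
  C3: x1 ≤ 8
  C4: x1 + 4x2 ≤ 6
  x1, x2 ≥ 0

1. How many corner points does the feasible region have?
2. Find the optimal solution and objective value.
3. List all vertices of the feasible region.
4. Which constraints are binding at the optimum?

1. 3
2. x1 = 0, x2 = 1.5, z = 13.5
3. (0, 0), (6, 0), (0, 1.5)
4. C4, x1 ≥ 0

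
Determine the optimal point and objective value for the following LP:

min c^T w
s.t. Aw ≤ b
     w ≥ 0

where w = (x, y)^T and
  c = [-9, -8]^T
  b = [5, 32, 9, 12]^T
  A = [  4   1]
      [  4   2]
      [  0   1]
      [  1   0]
Each vertex is the intersection of two constraint boundaries that also satisfies all remaining constraints:
  x = 0 and y = 0 → (0, 0)
  4x + y = 5 and y = 0 → (1.25, 0)
  4x + y = 5 and x = 0 → (0, 5)

Evaluating z = -9x - 8y at each vertex:
  (0, 0): z = 0
  (1.25, 0): z = -11.25
  (0, 5): z = -40

The minimum is at (0, 5) with z = -40.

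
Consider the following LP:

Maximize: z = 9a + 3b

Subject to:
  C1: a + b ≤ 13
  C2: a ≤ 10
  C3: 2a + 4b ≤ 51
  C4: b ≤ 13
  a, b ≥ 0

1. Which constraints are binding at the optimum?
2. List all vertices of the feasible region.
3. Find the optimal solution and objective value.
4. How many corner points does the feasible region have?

1. C1, C2
2. (0, 0), (10, 0), (10, 3), (0.5, 12.5), (0, 12.75)
3. a = 10, b = 3, z = 99
4. 5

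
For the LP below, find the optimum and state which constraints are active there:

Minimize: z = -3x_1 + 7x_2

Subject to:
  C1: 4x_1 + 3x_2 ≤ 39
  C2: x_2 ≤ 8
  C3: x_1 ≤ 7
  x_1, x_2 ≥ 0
Optimal: x_1 = 7, x_2 = 0
Slack at optimum:
  C1: slack = 11
  C2: slack = 8
  C3: slack = 0 (binding)
  x_1 ≥ 0: x_1 = 7
  x_2 ≥ 0: x_2 = 0 (binding)
Binding constraints: C3, x_2 ≥ 0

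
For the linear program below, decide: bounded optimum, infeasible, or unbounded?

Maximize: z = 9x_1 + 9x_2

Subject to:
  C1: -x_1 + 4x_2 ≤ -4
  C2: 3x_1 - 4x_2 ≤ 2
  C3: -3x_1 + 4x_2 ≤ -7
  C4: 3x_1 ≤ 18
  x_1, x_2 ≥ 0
C2 requires 3x_1 - 4x_2 ≤ 2, while C3 (-3x_1 + 4x_2 ≤ -7) is equivalent to 3x_1 - 4x_2 ≥ 7. Together they would need 7 ≤ 3x_1 - 4x_2 ≤ 2, which is impossible since 7 > 2. No point satisfies all constraints.

The feasible region is empty; the LP is infeasible.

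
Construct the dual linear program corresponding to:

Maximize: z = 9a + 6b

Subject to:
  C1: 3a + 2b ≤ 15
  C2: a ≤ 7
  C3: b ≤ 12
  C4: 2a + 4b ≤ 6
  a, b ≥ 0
Minimize: z = 15y1 + 7y2 + 12y3 + 6y4

Subject to:
  C1: -3y1 - y2 - 2y4 ≤ -9
  C2: -2y1 - y3 - 4y4 ≤ -6
  y1, y2, y3, y4 ≥ 0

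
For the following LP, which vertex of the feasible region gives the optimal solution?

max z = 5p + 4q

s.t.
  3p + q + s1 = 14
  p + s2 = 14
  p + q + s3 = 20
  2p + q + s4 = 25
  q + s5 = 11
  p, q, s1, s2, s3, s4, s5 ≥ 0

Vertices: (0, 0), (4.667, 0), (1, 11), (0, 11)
(1, 11) with z = 49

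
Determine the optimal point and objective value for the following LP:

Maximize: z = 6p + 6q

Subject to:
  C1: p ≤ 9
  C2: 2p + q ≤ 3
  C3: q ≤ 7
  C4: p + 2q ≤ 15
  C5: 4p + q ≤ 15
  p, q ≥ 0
p = 0, q = 3, z = 18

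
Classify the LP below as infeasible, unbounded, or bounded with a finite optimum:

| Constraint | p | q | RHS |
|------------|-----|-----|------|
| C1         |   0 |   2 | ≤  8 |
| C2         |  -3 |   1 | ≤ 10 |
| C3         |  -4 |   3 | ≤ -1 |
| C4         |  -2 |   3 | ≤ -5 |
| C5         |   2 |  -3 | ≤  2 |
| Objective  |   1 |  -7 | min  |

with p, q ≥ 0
C5 requires 2p - 3q ≤ 2, while C4 (-2p + 3q ≤ -5) is equivalent to 2p - 3q ≥ 5. Together they would need 5 ≤ 2p - 3q ≤ 2, which is impossible since 5 > 2. No point satisfies all constraints.

The feasible region is empty; the LP is infeasible.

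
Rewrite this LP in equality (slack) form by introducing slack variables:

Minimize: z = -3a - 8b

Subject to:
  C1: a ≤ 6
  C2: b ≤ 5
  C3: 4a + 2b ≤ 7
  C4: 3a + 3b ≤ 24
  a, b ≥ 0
min z = -3a - 8b

s.t.
  a + s1 = 6
  b + s2 = 5
  4a + 2b + s3 = 7
  3a + 3b + s4 = 24
  a, b, s1, s2, s3, s4 ≥ 0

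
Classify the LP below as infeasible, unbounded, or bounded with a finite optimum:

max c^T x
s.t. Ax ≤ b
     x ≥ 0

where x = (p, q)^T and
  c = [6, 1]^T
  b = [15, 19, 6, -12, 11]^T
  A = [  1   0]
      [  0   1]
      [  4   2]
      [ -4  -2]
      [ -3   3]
One constraint requires 4p + 2q ≤ 6, while the constraint -4p - 2q ≤ -12 is equivalent to 4p + 2q ≥ 12. Together they would need 12 ≤ 4p + 2q ≤ 6, which is impossible since 12 > 6. No point satisfies all constraints.

The feasible region is empty; the LP is infeasible.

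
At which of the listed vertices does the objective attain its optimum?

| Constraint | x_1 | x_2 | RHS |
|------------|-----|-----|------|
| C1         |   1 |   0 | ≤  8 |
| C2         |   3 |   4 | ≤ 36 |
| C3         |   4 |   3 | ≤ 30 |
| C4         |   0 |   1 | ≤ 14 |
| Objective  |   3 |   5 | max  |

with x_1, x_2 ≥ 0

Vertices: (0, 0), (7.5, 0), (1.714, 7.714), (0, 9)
Evaluating z = 3x_1 + 5x_2 at each vertex:
  (0, 0): z = 0
  (7.5, 0): z = 22.5
  (1.714, 7.714): z = 43.71
  (0, 9): z = 45

The largest value is z = 45, attained at (0, 9).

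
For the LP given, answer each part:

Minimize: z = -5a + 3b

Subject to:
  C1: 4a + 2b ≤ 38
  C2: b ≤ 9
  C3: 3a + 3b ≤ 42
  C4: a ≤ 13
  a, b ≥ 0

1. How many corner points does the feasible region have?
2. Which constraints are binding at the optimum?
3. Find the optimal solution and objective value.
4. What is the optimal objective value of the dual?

1. 4
2. C1, b ≥ 0
3. a = 9.5, b = 0, z = -47.5
4. -47.5 (by strong duality, equal to the primal optimum)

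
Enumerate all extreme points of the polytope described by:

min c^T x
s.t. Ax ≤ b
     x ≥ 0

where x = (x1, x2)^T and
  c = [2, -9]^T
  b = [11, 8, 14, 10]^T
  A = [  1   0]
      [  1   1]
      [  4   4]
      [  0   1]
Each vertex is the intersection of two constraint boundaries that also satisfies all remaining constraints:
  x1 = 0 and x2 = 0 → (0, 0)
  4x1 + 4x2 = 14 and x2 = 0 → (3.5, 0)
  4x1 + 4x2 = 14 and x1 = 0 → (0, 3.5)

Vertices: (0, 0), (3.5, 0), (0, 3.5)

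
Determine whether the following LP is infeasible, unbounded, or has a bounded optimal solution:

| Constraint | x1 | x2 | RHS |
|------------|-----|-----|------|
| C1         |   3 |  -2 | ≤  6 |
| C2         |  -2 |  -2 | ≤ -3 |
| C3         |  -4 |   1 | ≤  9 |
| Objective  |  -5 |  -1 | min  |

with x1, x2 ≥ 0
Feasible point: (0, 2) satisfies every constraint, so the LP is feasible.
Direction d = (2, 3): for each constraint row a, a·d ≤ 0 —
  (3)(2) + (-2)(3) = 0 ≤ 0
  (-2)(2) + (-2)(3) = -10 ≤ 0
  (-4)(2) + (1)(3) = -5 ≤ 0
and d ≥ 0, so (0, 2) + t·d stays feasible for every t ≥ 0. Along this ray z = -5x1 - x2 changes by -13 per unit t, so z → −∞.

The LP is unbounded; z can be made arbitrarily small.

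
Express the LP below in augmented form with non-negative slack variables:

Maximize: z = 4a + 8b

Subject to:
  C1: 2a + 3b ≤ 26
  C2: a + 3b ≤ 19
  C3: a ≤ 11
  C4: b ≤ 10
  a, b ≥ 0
max z = 4a + 8b

s.t.
  2a + 3b + s1 = 26
  a + 3b + s2 = 19
  a + s3 = 11
  b + s4 = 10
  a, b, s1, s2, s3, s4 ≥ 0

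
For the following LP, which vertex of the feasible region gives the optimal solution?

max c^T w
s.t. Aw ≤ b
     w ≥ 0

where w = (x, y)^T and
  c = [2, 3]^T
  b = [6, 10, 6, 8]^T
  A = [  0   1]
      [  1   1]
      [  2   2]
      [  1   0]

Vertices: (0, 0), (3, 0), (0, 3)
(0, 3) with z = 9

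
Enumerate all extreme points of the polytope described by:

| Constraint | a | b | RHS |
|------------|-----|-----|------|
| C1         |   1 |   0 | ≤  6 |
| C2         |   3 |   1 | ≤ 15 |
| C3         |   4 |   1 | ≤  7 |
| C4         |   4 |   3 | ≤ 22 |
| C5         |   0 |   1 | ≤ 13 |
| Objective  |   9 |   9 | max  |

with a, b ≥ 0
Each vertex is the intersection of two constraint boundaries that also satisfies all remaining constraints:
  a = 0 and b = 0 → (0, 0)
  4a + b = 7 and b = 0 → (1.75, 0)
  4a + b = 7 and a = 0 → (0, 7)

Vertices: (0, 0), (1.75, 0), (0, 7)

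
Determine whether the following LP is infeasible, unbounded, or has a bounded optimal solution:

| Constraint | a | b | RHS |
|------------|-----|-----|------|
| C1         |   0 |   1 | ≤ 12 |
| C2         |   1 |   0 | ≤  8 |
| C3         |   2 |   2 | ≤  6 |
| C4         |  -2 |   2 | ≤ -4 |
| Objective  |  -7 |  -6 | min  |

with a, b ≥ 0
The point (3, 0) satisfies every constraint, so the LP is feasible; the constraints give a ≤ 8 and b ≤ 12, which with a, b ≥ 0 keep the feasible region inside a bounded box. A feasible, bounded LP attains a finite optimum at a vertex.

The LP has an optimal solution: (3, 0) with z = -21.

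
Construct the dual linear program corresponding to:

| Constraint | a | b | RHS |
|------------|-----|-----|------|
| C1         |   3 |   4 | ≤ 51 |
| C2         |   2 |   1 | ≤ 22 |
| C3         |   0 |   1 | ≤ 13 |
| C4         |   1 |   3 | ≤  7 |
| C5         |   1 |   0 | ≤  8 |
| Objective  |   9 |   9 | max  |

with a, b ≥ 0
Minimize: z = 51y1 + 22y2 + 13y3 + 7y4 + 8y5

Subject to:
  C1: -3y1 - 2y2 - y4 - y5 ≤ -9
  C2: -4y1 - y2 - y3 - 3y4 ≤ -9
  y1, y2, y3, y4, y5 ≥ 0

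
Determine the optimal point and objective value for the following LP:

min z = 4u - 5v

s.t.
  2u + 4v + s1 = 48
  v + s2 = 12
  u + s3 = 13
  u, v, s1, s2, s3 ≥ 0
Each vertex is the intersection of two constraint boundaries that also satisfies all remaining constraints:
  u = 0 and v = 0 → (0, 0)
  u = 13 and v = 0 → (13, 0)
  2u + 4v = 48 and u = 13 → (13, 5.5)
  2u + 4v = 48 and v = 12 → (0, 12)

Evaluating z = 4u - 5v at each vertex:
  (0, 0): z = 0
  (13, 0): z = 52
  (13, 5.5): z = 24.5
  (0, 12): z = -60

The minimum is at (0, 12) with z = -60.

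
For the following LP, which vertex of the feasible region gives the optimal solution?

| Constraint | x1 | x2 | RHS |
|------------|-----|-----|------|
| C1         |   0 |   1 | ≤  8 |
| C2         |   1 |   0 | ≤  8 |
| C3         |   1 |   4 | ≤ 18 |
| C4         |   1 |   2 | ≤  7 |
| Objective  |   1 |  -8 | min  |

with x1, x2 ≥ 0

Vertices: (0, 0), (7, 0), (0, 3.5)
Evaluating z = x1 - 8x2 at each vertex:
  (0, 0): z = 0
  (7, 0): z = 7
  (0, 3.5): z = -28

The smallest value is z = -28, attained at (0, 3.5).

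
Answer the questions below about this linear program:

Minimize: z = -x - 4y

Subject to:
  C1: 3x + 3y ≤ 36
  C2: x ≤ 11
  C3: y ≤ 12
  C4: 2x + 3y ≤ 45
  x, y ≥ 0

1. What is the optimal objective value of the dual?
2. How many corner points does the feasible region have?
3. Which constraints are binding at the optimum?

1. -48 (by strong duality, equal to the primal optimum)
2. 4
3. C1, C3, x ≥ 0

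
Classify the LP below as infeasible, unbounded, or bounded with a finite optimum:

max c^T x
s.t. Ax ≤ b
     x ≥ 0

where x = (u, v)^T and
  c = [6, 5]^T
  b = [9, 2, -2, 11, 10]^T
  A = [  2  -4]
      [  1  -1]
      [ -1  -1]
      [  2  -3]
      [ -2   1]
Feasible point: (0, 2) satisfies every constraint, so the LP is feasible.
Direction d = (1, 1): for each constraint row a, a·d ≤ 0 —
  (2)(1) + (-4)(1) = -2 ≤ 0
  (1)(1) + (-1)(1) = 0 ≤ 0
  (-1)(1) + (-1)(1) = -2 ≤ 0
  (2)(1) + (-3)(1) = -1 ≤ 0
  (-2)(1) + (1)(1) = -1 ≤ 0
and d ≥ 0, so (0, 2) + t·d stays feasible for every t ≥ 0. Along this ray z = 6u + 5v changes by 11 per unit t, so z → +∞.

The LP is unbounded; z can be made arbitrarily large.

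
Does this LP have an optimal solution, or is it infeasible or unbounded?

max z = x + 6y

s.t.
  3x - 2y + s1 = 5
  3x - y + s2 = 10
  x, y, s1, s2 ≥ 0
Feasible point: (0, 0) satisfies every constraint, so the LP is feasible.
Direction d = (0, 1): for each constraint row a, a·d ≤ 0 —
  (3)(0) + (-2)(1) = -2 ≤ 0
  (3)(0) + (-1)(1) = -1 ≤ 0
and d ≥ 0, so (0, 0) + t·d stays feasible for every t ≥ 0. Along this ray z = x + 6y changes by 6 per unit t, so z → +∞.

Unbounded — the objective can increase without bound over the feasible region.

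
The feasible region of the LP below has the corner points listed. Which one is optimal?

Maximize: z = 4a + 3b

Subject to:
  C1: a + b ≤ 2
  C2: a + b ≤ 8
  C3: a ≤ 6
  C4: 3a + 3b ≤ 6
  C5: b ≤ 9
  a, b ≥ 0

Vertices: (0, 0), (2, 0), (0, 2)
Evaluating z = 4a + 3b at each vertex:
  (0, 0): z = 0
  (2, 0): z = 8
  (0, 2): z = 6

The largest value is z = 8, attained at (2, 0).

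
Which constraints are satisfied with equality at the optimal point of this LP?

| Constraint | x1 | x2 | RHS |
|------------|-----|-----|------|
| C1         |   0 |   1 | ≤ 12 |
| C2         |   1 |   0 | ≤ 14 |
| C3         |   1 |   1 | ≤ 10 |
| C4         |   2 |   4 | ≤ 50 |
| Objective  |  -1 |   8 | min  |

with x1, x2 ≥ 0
Optimal: x1 = 10, x2 = 0
Slack at optimum:
  C1: slack = 12
  C2: slack = 4
  C3: slack = 0 (binding)
  C4: slack = 30
  x1 ≥ 0: x1 = 10
  x2 ≥ 0: x2 = 0 (binding)
Binding constraints: C3, x2 ≥ 0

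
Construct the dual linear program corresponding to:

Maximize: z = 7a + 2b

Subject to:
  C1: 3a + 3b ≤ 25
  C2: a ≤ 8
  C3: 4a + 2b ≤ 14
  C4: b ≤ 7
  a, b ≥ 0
Minimize: z = 25y1 + 8y2 + 14y3 + 7y4

Subject to:
  C1: -3y1 - y2 - 4y3 ≤ -7
  C2: -3y1 - 2y3 - y4 ≤ -2
  y1, y2, y3, y4 ≥ 0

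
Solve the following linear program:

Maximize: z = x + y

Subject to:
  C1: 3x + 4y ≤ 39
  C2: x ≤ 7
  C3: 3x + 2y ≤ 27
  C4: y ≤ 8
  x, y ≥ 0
x = 5, y = 6, z = 11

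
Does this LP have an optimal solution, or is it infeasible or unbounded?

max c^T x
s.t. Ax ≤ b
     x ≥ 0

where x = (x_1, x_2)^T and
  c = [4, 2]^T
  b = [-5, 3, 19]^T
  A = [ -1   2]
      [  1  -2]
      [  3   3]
One constraint requires x_1 - 2x_2 ≤ 3, while the constraint -x_1 + 2x_2 ≤ -5 is equivalent to x_1 - 2x_2 ≥ 5. Together they would need 5 ≤ x_1 - 2x_2 ≤ 3, which is impossible since 5 > 3. No point satisfies all constraints.

Infeasible: no point satisfies all constraints simultaneously.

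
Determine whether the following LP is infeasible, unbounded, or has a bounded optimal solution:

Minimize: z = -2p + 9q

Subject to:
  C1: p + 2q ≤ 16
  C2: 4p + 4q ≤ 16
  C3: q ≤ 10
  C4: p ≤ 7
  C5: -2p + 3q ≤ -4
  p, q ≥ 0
The point (4, 0) satisfies every constraint, so the LP is feasible; the constraints give p ≤ 7 and q ≤ 10, which with p, q ≥ 0 keep the feasible region inside a bounded box. A feasible, bounded LP attains a finite optimum at a vertex.

Evaluating z = -2p + 9q at each vertex:
  (2, 0): z = -4
  (4, 0): z = -8
  (3.2, 0.8): z = 0.8

Feasible with finite optimum z* = -8 at (4, 0).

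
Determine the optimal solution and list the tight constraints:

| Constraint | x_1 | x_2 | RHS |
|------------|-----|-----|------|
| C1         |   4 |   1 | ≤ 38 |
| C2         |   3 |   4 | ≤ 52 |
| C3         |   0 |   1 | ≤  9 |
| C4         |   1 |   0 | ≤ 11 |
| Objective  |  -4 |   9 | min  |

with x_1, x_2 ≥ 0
Optimal: x_1 = 9.5, x_2 = 0
Slack at optimum:
  C1: slack = 0 (binding)
  C2: slack = 23.5
  C3: slack = 9
  C4: slack = 1.5
  x_1 ≥ 0: x_1 = 9.5
  x_2 ≥ 0: x_2 = 0 (binding)
Binding constraints: C1, x_2 ≥ 0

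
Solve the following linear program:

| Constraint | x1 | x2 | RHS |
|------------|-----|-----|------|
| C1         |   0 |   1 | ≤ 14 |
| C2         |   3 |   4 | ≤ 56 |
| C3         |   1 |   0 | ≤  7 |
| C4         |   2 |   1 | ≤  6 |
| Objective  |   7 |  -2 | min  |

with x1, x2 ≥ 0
x1 = 0, x2 = 6, z = -12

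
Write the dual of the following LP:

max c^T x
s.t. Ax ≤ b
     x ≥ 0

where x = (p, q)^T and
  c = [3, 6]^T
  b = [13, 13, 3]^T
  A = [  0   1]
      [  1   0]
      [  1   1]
Minimize: z = 13y1 + 13y2 + 3y3

Subject to:
  C1: -y2 - y3 ≤ -3
  C2: -y1 - y3 ≤ -6
  y1, y2, y3 ≥ 0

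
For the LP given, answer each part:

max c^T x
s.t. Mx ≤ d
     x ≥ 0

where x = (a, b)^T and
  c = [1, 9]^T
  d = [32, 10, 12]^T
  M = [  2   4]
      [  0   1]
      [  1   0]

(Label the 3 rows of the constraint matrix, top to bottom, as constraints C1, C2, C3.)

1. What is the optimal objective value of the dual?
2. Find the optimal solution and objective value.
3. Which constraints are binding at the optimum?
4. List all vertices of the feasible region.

1. 72 (by strong duality, equal to the primal optimum)
2. a = 0, b = 8, z = 72
3. C1, a ≥ 0
4. (0, 0), (12, 0), (12, 2), (0, 8)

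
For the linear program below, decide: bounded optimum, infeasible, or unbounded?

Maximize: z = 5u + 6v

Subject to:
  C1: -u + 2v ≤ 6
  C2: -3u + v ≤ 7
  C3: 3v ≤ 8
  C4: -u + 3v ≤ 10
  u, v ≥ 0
Feasible point: (0, 0) satisfies every constraint, so the LP is feasible.
Direction d = (1, 0): for each constraint row a, a·d ≤ 0 —
  (-1)(1) + (2)(0) = -1 ≤ 0
  (-3)(1) + (1)(0) = -3 ≤ 0
  (0)(1) + (3)(0) = 0 ≤ 0
  (-1)(1) + (3)(0) = -1 ≤ 0
and d ≥ 0, so (0, 0) + t·d stays feasible for every t ≥ 0. Along this ray z = 5u + 6v changes by 5 per unit t, so z → +∞.

The LP is unbounded; z can be made arbitrarily large.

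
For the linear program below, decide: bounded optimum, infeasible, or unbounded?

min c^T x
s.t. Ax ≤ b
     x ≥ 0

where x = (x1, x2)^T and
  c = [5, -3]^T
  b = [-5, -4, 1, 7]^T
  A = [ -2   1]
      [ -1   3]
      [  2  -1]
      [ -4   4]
One constraint requires 2x1 - x2 ≤ 1, while the constraint -2x1 + x2 ≤ -5 is equivalent to 2x1 - x2 ≥ 5. Together they would need 5 ≤ 2x1 - x2 ≤ 1, which is impossible since 5 > 1. No point satisfies all constraints.

Infeasible: no point satisfies all constraints simultaneously.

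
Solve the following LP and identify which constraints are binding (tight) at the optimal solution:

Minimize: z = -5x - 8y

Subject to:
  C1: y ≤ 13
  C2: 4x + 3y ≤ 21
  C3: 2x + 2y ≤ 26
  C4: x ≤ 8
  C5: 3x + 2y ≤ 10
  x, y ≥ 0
Optimal: x = 0, y = 5
Binding: C5, x ≥ 0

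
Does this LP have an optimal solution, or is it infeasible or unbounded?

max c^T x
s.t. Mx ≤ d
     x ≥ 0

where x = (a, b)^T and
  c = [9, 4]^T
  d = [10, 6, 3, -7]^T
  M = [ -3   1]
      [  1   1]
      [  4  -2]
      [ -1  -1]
One constraint requires a + b ≤ 6, while the constraint -a - b ≤ -7 is equivalent to a + b ≥ 7. Together they would need 7 ≤ a + b ≤ 6, which is impossible since 7 > 6. No point satisfies all constraints.

The feasible region is empty; the LP is infeasible.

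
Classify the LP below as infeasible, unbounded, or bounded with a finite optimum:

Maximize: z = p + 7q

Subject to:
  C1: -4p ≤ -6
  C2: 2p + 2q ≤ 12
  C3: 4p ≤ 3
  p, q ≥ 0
C3 requires 4p ≤ 3, while C1 (-4p ≤ -6) is equivalent to 4p ≥ 6. Together they would need 6 ≤ 4p ≤ 3, which is impossible since 6 > 3. No point satisfies all constraints.

Infeasible — the constraint set is empty.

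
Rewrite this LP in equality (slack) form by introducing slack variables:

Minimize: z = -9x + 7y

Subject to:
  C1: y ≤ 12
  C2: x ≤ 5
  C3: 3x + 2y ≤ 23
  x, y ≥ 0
min z = -9x + 7y

s.t.
  y + s1 = 12
  x + s2 = 5
  3x + 2y + s3 = 23
  x, y, s1, s2, s3 ≥ 0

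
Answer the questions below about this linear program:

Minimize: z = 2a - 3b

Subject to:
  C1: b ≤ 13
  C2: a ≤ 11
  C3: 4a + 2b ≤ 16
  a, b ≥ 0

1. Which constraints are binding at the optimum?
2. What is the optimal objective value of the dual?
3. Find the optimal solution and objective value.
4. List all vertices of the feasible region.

1. C3, a ≥ 0
2. -24 (by strong duality, equal to the primal optimum)
3. a = 0, b = 8, z = -24
4. (0, 0), (4, 0), (0, 8)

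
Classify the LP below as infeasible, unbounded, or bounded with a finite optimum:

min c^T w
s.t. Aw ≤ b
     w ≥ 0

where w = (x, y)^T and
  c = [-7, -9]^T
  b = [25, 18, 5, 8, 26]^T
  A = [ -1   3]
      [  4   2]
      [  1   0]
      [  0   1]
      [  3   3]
The point (0.5, 8) satisfies every constraint, so the LP is feasible; the constraints give x ≤ 5 and y ≤ 8, which with x, y ≥ 0 keep the feasible region inside a bounded box. A feasible, bounded LP attains a finite optimum at a vertex.

Evaluating z = -7x - 9y at each vertex:
  (0, 0): z = 0
  (4.5, 0): z = -31.5
  (0.5, 8): z = -75.5
  (0, 8): z = -72

Bounded optimum: z* = -75.5 at (0.5, 8).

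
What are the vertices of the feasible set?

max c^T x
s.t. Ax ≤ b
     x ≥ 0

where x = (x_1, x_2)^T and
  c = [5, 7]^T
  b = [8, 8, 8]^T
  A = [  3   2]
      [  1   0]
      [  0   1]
Each vertex is the intersection of two constraint boundaries that also satisfies all remaining constraints:
  x_1 = 0 and x_2 = 0 → (0, 0)
  3x_1 + 2x_2 = 8 and x_2 = 0 → (2.667, 0)
  3x_1 + 2x_2 = 8 and x_1 = 0 → (0, 4)

Vertices: (0, 0), (2.667, 0), (0, 4)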